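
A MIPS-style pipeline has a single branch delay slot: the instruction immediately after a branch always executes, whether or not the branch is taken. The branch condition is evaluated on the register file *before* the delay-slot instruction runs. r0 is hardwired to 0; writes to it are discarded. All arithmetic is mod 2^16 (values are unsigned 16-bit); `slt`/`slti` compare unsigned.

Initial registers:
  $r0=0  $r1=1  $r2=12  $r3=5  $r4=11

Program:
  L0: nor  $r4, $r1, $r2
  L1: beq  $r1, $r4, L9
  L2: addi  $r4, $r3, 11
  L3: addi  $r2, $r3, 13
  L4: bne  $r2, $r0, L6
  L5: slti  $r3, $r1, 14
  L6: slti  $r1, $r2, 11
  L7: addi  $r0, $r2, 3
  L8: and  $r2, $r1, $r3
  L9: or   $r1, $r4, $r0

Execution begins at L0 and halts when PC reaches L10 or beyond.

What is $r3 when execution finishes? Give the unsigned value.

  step pc=0: nor  $r4, $r1, $r2  regs=(0,1,12,5,65522)
  step pc=1: beq  $r1, $r4, L9  cond=F  regs=(0,1,12,5,65522)
  step pc=2: addi  $r4, $r3, 11  regs=(0,1,12,5,16)
  step pc=3: addi  $r2, $r3, 13  regs=(0,1,18,5,16)
  step pc=4: bne  $r2, $r0, L6  cond=T  regs=(0,1,18,5,16)
  step pc=5: slti  $r3, $r1, 14  regs=(0,1,18,1,16)
  step pc=6: slti  $r1, $r2, 11  regs=(0,0,18,1,16)
  step pc=7: addi  $r0, $r2, 3  regs=(0,0,18,1,16)
  step pc=8: and  $r2, $r1, $r3  regs=(0,0,0,1,16)
  step pc=9: or   $r1, $r4, $r0  regs=(0,16,0,1,16)

1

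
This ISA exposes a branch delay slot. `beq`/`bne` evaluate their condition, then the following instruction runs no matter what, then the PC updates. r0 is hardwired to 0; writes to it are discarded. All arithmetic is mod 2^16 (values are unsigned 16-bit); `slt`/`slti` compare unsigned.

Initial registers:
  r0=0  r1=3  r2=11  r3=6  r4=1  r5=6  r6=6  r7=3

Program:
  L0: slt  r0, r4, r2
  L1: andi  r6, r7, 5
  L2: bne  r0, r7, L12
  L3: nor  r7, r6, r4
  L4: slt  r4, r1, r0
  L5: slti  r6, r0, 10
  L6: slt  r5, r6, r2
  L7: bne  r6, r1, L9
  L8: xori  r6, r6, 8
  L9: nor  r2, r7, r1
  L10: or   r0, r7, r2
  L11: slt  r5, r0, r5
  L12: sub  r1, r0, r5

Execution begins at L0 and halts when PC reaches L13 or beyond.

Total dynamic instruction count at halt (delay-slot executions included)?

#0 slt  r0, r4, r2 ; 0/3/11/6/1/6/6/3
#1 andi  r6, r7, 5 ; 0/3/11/6/1/6/1/3
#2 bne  r0, r7, L12 ; 0/3/11/6/1/6/1/3 ; →target
#3 nor  r7, r6, r4 ; 0/3/11/6/1/6/1/65534
#12 sub  r1, r0, r5 ; 0/65530/11/6/1/6/1/65534

5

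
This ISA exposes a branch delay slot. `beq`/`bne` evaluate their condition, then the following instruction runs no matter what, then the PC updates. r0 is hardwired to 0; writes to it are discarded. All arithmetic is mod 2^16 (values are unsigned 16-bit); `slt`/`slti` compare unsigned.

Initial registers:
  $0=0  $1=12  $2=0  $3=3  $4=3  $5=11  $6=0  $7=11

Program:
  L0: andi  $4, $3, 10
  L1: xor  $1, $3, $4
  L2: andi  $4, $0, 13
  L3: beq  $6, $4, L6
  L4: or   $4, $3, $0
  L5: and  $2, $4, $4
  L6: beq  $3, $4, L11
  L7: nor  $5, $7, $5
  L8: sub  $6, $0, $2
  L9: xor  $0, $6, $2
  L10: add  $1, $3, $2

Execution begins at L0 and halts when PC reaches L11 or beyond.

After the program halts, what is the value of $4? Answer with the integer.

3

[0] andi  $4, $3, 10  →  {$0:0, $1:12, $2:0, $3:3, $4:2, $5:11, $6:0, $7:11}
[1] xor  $1, $3, $4  →  {$0:0, $1:1, $2:0, $3:3, $4:2, $5:11, $6:0, $7:11}
[2] andi  $4, $0, 13  →  {$0:0, $1:1, $2:0, $3:3, $4:0, $5:11, $6:0, $7:11}
[3] beq  $6, $4, L6  →  {$0:0, $1:1, $2:0, $3:3, $4:0, $5:11, $6:0, $7:11}  ⟨branch taken⟩
[4] or   $4, $3, $0  →  {$0:0, $1:1, $2:0, $3:3, $4:3, $5:11, $6:0, $7:11}
[6] beq  $3, $4, L11  →  {$0:0, $1:1, $2:0, $3:3, $4:3, $5:11, $6:0, $7:11}  ⟨branch taken⟩
[7] nor  $5, $7, $5  →  {$0:0, $1:1, $2:0, $3:3, $4:3, $5:65524, $6:0, $7:11}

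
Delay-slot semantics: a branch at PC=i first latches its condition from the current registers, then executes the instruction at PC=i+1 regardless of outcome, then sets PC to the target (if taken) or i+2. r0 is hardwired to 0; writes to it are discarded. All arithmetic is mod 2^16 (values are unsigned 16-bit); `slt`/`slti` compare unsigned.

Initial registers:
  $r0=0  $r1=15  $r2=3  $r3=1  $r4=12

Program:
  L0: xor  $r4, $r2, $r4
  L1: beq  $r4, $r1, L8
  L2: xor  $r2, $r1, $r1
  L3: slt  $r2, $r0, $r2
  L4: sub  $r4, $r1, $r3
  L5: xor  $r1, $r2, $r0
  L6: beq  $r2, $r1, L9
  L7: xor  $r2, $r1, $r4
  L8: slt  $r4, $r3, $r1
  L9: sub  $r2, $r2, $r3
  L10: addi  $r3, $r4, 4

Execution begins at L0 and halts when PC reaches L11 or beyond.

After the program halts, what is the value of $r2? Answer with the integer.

65535

[0] xor  $r4, $r2, $r4  →  {$r0:0, $r1:15, $r2:3, $r3:1, $r4:15}
[1] beq  $r4, $r1, L8  →  {$r0:0, $r1:15, $r2:3, $r3:1, $r4:15}  ⟨branch taken⟩
[2] xor  $r2, $r1, $r1  →  {$r0:0, $r1:15, $r2:0, $r3:1, $r4:15}
[8] slt  $r4, $r3, $r1  →  {$r0:0, $r1:15, $r2:0, $r3:1, $r4:1}
[9] sub  $r2, $r2, $r3  →  {$r0:0, $r1:15, $r2:65535, $r3:1, $r4:1}
[10] addi  $r3, $r4, 4  →  {$r0:0, $r1:15, $r2:65535, $r3:5, $r4:1}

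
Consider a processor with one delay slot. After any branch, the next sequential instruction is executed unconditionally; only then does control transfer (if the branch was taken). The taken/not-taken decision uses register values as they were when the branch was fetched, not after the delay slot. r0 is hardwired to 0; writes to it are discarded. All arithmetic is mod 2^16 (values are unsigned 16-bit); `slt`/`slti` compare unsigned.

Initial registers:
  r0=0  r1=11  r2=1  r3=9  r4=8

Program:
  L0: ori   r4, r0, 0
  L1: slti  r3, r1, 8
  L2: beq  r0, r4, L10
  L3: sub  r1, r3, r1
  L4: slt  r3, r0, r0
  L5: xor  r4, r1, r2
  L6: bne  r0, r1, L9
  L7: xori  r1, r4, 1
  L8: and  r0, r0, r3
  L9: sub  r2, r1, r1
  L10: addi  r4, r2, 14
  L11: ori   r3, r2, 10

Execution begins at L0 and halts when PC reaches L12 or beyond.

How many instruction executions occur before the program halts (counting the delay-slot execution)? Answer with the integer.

6

PC=0  ori   r4, r0, 0        | r0=0 r1=11 r2=1 r3=9 r4=0
PC=1  slti  r3, r1, 8        | r0=0 r1=11 r2=1 r3=0 r4=0
PC=2  beq  r0, r4, L10       | r0=0 r1=11 r2=1 r3=0 r4=0  [TAKEN]
PC=3  sub  r1, r3, r1        | r0=0 r1=65525 r2=1 r3=0 r4=0
PC=10 addi  r4, r2, 14       | r0=0 r1=65525 r2=1 r3=0 r4=15
PC=11 ori   r3, r2, 10       | r0=0 r1=65525 r2=1 r3=11 r4=15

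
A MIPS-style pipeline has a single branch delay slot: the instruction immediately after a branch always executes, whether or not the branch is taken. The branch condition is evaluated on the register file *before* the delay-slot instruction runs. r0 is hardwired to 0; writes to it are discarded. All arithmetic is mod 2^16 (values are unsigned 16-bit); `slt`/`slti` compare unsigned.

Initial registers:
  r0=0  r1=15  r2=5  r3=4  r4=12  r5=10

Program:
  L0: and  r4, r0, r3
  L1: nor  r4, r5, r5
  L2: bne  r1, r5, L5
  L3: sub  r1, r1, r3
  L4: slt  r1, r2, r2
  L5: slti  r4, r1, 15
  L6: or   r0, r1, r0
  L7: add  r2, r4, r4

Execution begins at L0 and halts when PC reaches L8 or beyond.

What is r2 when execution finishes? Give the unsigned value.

2

#0 and  r4, r0, r3 ; 0/15/5/4/0/10
#1 nor  r4, r5, r5 ; 0/15/5/4/65525/10
#2 bne  r1, r5, L5 ; 0/15/5/4/65525/10 ; →target
#3 sub  r1, r1, r3 ; 0/11/5/4/65525/10
#5 slti  r4, r1, 15 ; 0/11/5/4/1/10
#6 or   r0, r1, r0 ; 0/11/5/4/1/10
#7 add  r2, r4, r4 ; 0/11/2/4/1/10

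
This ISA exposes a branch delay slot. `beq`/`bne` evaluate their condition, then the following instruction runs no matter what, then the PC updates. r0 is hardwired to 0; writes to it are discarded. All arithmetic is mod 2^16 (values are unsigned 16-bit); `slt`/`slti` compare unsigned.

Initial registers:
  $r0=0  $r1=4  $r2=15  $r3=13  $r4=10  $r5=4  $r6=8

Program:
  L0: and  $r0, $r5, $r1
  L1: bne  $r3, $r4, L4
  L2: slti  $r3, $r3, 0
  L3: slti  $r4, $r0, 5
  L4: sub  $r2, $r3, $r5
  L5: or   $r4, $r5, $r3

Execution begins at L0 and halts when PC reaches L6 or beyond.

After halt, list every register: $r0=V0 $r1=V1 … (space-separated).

$r0=0 $r1=4 $r2=65532 $r3=0 $r4=4 $r5=4 $r6=8

PC=0  and  $r0, $r5, $r1     | $r0=0 $r1=4 $r2=15 $r3=13 $r4=10 $r5=4 $r6=8
PC=1  bne  $r3, $r4, L4      | $r0=0 $r1=4 $r2=15 $r3=13 $r4=10 $r5=4 $r6=8  [TAKEN]
PC=2  slti  $r3, $r3, 0      | $r0=0 $r1=4 $r2=15 $r3=0 $r4=10 $r5=4 $r6=8
PC=4  sub  $r2, $r3, $r5     | $r0=0 $r1=4 $r2=65532 $r3=0 $r4=10 $r5=4 $r6=8
PC=5  or   $r4, $r5, $r3     | $r0=0 $r1=4 $r2=65532 $r3=0 $r4=4 $r5=4 $r6=8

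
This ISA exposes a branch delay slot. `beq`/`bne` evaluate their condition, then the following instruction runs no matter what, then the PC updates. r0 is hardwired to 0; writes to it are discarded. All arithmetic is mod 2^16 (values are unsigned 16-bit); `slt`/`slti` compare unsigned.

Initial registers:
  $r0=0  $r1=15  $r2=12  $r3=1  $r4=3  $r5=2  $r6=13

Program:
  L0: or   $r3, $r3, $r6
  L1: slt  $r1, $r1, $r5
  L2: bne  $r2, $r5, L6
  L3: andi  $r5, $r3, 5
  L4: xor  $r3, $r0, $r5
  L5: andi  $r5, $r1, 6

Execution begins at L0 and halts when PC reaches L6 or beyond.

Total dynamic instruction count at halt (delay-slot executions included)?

PC=0  or   $r3, $r3, $r6     | $r0=0 $r1=15 $r2=12 $r3=13 $r4=3 $r5=2 $r6=13
PC=1  slt  $r1, $r1, $r5     | $r0=0 $r1=0 $r2=12 $r3=13 $r4=3 $r5=2 $r6=13
PC=2  bne  $r2, $r5, L6      | $r0=0 $r1=0 $r2=12 $r3=13 $r4=3 $r5=2 $r6=13  [TAKEN]
PC=3  andi  $r5, $r3, 5      | $r0=0 $r1=0 $r2=12 $r3=13 $r4=3 $r5=5 $r6=13

4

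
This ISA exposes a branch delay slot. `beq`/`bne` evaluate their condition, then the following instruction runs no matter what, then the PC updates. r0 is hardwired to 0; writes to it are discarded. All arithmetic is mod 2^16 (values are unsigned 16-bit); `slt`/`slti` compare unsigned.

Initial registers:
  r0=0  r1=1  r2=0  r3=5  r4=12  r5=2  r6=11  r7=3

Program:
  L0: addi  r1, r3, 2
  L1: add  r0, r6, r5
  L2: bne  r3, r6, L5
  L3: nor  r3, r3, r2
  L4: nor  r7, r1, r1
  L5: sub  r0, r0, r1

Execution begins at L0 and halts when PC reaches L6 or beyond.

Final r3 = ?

  step pc=0: addi  r1, r3, 2  regs=(0,7,0,5,12,2,11,3)
  step pc=1: add  r0, r6, r5  regs=(0,7,0,5,12,2,11,3)
  step pc=2: bne  r3, r6, L5  cond=T  regs=(0,7,0,5,12,2,11,3)
  step pc=3: nor  r3, r3, r2  regs=(0,7,0,65530,12,2,11,3)
  step pc=5: sub  r0, r0, r1  regs=(0,7,0,65530,12,2,11,3)

65530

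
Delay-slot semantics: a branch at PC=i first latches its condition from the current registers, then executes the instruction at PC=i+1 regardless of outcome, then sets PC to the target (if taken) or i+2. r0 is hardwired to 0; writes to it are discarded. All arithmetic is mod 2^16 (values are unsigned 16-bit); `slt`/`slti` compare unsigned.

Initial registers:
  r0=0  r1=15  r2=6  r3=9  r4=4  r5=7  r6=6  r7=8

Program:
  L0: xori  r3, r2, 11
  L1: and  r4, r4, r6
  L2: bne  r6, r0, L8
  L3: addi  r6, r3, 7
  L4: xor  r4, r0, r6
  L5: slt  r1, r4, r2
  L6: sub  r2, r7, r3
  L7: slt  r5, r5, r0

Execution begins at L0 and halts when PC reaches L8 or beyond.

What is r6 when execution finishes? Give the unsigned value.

20

#0 xori  r3, r2, 11 ; 0/15/6/13/4/7/6/8
#1 and  r4, r4, r6 ; 0/15/6/13/4/7/6/8
#2 bne  r6, r0, L8 ; 0/15/6/13/4/7/6/8 ; →target
#3 addi  r6, r3, 7 ; 0/15/6/13/4/7/20/8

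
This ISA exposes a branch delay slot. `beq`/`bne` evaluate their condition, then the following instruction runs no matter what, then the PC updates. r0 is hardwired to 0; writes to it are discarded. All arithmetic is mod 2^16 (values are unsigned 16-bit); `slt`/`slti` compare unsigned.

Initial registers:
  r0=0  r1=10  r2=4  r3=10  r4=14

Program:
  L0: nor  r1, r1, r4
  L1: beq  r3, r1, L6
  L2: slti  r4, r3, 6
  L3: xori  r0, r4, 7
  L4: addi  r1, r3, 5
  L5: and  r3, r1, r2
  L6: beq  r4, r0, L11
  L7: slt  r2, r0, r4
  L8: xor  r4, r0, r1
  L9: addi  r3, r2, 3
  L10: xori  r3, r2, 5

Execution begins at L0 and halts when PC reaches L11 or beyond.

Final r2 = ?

PC=0  nor  r1, r1, r4        | r0=0 r1=65521 r2=4 r3=10 r4=14
PC=1  beq  r3, r1, L6        | r0=0 r1=65521 r2=4 r3=10 r4=14  [not taken]
PC=2  slti  r4, r3, 6        | r0=0 r1=65521 r2=4 r3=10 r4=0
PC=3  xori  r0, r4, 7        | r0=0 r1=65521 r2=4 r3=10 r4=0
PC=4  addi  r1, r3, 5        | r0=0 r1=15 r2=4 r3=10 r4=0
PC=5  and  r3, r1, r2        | r0=0 r1=15 r2=4 r3=4 r4=0
PC=6  beq  r4, r0, L11       | r0=0 r1=15 r2=4 r3=4 r4=0  [TAKEN]
PC=7  slt  r2, r0, r4        | r0=0 r1=15 r2=0 r3=4 r4=0

0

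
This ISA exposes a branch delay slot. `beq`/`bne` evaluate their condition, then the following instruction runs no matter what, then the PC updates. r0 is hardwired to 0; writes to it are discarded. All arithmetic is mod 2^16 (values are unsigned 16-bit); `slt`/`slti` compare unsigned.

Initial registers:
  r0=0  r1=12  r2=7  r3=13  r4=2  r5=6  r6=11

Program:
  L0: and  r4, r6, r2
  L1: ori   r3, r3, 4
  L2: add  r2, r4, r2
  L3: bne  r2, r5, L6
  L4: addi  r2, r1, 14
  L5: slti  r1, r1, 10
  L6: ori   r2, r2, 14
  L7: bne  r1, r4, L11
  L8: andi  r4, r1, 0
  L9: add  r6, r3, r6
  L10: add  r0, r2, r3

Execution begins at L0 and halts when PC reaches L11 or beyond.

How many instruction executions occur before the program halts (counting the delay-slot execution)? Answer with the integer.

8

  step pc=0: and  r4, r6, r2  regs=(0,12,7,13,3,6,11)
  step pc=1: ori   r3, r3, 4  regs=(0,12,7,13,3,6,11)
  step pc=2: add  r2, r4, r2  regs=(0,12,10,13,3,6,11)
  step pc=3: bne  r2, r5, L6  cond=T  regs=(0,12,10,13,3,6,11)
  step pc=4: addi  r2, r1, 14  regs=(0,12,26,13,3,6,11)
  step pc=6: ori   r2, r2, 14  regs=(0,12,30,13,3,6,11)
  step pc=7: bne  r1, r4, L11  cond=T  regs=(0,12,30,13,3,6,11)
  step pc=8: andi  r4, r1, 0  regs=(0,12,30,13,0,6,11)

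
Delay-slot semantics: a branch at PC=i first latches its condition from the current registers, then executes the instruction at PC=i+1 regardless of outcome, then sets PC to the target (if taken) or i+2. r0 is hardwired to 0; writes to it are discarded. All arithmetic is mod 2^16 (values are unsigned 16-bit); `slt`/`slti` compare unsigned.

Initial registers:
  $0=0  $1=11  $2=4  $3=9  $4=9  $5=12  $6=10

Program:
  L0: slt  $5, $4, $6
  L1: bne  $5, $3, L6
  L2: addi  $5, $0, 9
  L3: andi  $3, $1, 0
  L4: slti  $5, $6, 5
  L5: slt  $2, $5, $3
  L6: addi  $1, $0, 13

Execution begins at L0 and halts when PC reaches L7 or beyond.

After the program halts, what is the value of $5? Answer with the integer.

  step pc=0: slt  $5, $4, $6  regs=(0,11,4,9,9,1,10)
  step pc=1: bne  $5, $3, L6  cond=T  regs=(0,11,4,9,9,1,10)
  step pc=2: addi  $5, $0, 9  regs=(0,11,4,9,9,9,10)
  step pc=6: addi  $1, $0, 13  regs=(0,13,4,9,9,9,10)

9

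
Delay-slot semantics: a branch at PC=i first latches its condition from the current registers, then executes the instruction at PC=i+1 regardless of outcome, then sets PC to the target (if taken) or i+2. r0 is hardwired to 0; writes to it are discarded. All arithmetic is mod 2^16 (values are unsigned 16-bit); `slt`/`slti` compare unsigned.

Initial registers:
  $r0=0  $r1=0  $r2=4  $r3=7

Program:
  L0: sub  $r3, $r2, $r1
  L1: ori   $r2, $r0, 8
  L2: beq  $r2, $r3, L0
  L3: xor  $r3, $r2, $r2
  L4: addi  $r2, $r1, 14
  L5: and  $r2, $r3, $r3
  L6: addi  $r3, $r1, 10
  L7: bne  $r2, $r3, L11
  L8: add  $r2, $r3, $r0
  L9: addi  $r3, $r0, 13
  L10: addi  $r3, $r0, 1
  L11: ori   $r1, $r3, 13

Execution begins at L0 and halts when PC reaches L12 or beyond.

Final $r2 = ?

10

  step pc=0: sub  $r3, $r2, $r1  regs=(0,0,4,4)
  step pc=1: ori   $r2, $r0, 8  regs=(0,0,8,4)
  step pc=2: beq  $r2, $r3, L0  cond=F  regs=(0,0,8,4)
  step pc=3: xor  $r3, $r2, $r2  regs=(0,0,8,0)
  step pc=4: addi  $r2, $r1, 14  regs=(0,0,14,0)
  step pc=5: and  $r2, $r3, $r3  regs=(0,0,0,0)
  step pc=6: addi  $r3, $r1, 10  regs=(0,0,0,10)
  step pc=7: bne  $r2, $r3, L11  cond=T  regs=(0,0,0,10)
  step pc=8: add  $r2, $r3, $r0  regs=(0,0,10,10)
  step pc=11: ori   $r1, $r3, 13  regs=(0,15,10,10)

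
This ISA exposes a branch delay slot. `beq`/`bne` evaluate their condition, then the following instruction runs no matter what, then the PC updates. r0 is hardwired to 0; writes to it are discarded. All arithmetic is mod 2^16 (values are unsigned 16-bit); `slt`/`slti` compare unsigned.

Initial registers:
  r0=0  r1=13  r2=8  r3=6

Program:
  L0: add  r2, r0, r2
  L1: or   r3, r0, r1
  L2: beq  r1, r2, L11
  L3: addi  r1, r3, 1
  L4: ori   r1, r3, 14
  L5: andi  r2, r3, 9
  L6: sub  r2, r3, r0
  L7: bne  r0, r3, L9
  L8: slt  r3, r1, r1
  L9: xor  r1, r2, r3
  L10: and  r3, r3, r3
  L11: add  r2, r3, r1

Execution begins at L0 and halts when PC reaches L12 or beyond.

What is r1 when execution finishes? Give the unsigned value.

13

  step pc=0: add  r2, r0, r2  regs=(0,13,8,6)
  step pc=1: or   r3, r0, r1  regs=(0,13,8,13)
  step pc=2: beq  r1, r2, L11  cond=F  regs=(0,13,8,13)
  step pc=3: addi  r1, r3, 1  regs=(0,14,8,13)
  step pc=4: ori   r1, r3, 14  regs=(0,15,8,13)
  step pc=5: andi  r2, r3, 9  regs=(0,15,9,13)
  step pc=6: sub  r2, r3, r0  regs=(0,15,13,13)
  step pc=7: bne  r0, r3, L9  cond=T  regs=(0,15,13,13)
  step pc=8: slt  r3, r1, r1  regs=(0,15,13,0)
  step pc=9: xor  r1, r2, r3  regs=(0,13,13,0)
  step pc=10: and  r3, r3, r3  regs=(0,13,13,0)
  step pc=11: add  r2, r3, r1  regs=(0,13,13,0)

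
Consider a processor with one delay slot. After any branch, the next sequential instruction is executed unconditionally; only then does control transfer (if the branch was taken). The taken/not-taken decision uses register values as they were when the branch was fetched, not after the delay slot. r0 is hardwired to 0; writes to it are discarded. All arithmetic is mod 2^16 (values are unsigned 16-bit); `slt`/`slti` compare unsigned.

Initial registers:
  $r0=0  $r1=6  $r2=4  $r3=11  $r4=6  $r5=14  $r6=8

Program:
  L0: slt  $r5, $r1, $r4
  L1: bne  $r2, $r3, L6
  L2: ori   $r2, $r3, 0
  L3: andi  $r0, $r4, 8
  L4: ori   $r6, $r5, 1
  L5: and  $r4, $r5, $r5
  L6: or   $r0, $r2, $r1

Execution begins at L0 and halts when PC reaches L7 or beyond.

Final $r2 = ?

11

  step pc=0: slt  $r5, $r1, $r4  regs=(0,6,4,11,6,0,8)
  step pc=1: bne  $r2, $r3, L6  cond=T  regs=(0,6,4,11,6,0,8)
  step pc=2: ori   $r2, $r3, 0  regs=(0,6,11,11,6,0,8)
  step pc=6: or   $r0, $r2, $r1  regs=(0,6,11,11,6,0,8)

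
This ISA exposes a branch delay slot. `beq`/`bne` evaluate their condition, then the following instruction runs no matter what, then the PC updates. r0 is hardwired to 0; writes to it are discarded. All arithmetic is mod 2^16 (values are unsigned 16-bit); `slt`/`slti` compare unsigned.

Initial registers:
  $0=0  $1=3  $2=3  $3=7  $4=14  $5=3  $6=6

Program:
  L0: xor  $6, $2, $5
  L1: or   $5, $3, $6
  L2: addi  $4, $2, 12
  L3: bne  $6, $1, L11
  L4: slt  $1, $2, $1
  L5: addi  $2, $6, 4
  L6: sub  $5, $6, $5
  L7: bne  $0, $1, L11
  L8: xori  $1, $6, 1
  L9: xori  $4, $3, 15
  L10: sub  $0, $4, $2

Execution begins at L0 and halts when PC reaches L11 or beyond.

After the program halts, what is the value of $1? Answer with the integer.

[0] xor  $6, $2, $5  →  {$0:0, $1:3, $2:3, $3:7, $4:14, $5:3, $6:0}
[1] or   $5, $3, $6  →  {$0:0, $1:3, $2:3, $3:7, $4:14, $5:7, $6:0}
[2] addi  $4, $2, 12  →  {$0:0, $1:3, $2:3, $3:7, $4:15, $5:7, $6:0}
[3] bne  $6, $1, L11  →  {$0:0, $1:3, $2:3, $3:7, $4:15, $5:7, $6:0}  ⟨branch taken⟩
[4] slt  $1, $2, $1  →  {$0:0, $1:0, $2:3, $3:7, $4:15, $5:7, $6:0}

0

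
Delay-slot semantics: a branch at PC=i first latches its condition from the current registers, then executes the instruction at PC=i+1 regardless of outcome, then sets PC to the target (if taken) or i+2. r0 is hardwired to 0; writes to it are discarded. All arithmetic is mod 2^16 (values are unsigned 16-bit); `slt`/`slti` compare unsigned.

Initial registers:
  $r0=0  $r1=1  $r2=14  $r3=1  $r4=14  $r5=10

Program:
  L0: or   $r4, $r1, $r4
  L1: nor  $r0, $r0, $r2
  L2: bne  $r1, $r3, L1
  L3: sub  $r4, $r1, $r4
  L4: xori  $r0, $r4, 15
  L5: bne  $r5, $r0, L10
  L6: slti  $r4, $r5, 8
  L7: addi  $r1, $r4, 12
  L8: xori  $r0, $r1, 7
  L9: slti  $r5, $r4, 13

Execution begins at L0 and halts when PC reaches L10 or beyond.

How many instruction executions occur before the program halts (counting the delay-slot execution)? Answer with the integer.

#0 or   $r4, $r1, $r4 ; 0/1/14/1/15/10
#1 nor  $r0, $r0, $r2 ; 0/1/14/1/15/10
#2 bne  $r1, $r3, L1 ; 0/1/14/1/15/10 ; →fallthru
#3 sub  $r4, $r1, $r4 ; 0/1/14/1/65522/10
#4 xori  $r0, $r4, 15 ; 0/1/14/1/65522/10
#5 bne  $r5, $r0, L10 ; 0/1/14/1/65522/10 ; →target
#6 slti  $r4, $r5, 8 ; 0/1/14/1/0/10

7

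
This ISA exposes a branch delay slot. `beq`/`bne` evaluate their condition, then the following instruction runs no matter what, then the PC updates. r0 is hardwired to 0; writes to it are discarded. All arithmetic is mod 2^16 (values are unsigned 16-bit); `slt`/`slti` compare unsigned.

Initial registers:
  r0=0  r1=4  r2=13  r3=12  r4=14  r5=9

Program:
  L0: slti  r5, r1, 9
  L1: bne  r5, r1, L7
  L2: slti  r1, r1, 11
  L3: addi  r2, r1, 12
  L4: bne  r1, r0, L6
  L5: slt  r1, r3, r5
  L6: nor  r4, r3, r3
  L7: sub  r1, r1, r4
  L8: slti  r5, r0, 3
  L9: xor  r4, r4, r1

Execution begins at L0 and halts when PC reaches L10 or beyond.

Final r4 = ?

65533

PC=0  slti  r5, r1, 9        | r0=0 r1=4 r2=13 r3=12 r4=14 r5=1
PC=1  bne  r5, r1, L7        | r0=0 r1=4 r2=13 r3=12 r4=14 r5=1  [TAKEN]
PC=2  slti  r1, r1, 11       | r0=0 r1=1 r2=13 r3=12 r4=14 r5=1
PC=7  sub  r1, r1, r4        | r0=0 r1=65523 r2=13 r3=12 r4=14 r5=1
PC=8  slti  r5, r0, 3        | r0=0 r1=65523 r2=13 r3=12 r4=14 r5=1
PC=9  xor  r4, r4, r1        | r0=0 r1=65523 r2=13 r3=12 r4=65533 r5=1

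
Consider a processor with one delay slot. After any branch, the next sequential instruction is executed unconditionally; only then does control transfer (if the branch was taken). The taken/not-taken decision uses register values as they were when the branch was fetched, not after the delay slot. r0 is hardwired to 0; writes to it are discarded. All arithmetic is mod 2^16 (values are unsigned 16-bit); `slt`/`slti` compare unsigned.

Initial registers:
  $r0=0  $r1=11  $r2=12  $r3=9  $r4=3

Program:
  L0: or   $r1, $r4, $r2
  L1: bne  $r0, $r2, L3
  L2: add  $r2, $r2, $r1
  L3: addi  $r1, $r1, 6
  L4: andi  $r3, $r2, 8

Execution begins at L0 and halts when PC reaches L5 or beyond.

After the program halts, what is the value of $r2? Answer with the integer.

#0 or   $r1, $r4, $r2 ; 0/15/12/9/3
#1 bne  $r0, $r2, L3 ; 0/15/12/9/3 ; →target
#2 add  $r2, $r2, $r1 ; 0/15/27/9/3
#3 addi  $r1, $r1, 6 ; 0/21/27/9/3
#4 andi  $r3, $r2, 8 ; 0/21/27/8/3

27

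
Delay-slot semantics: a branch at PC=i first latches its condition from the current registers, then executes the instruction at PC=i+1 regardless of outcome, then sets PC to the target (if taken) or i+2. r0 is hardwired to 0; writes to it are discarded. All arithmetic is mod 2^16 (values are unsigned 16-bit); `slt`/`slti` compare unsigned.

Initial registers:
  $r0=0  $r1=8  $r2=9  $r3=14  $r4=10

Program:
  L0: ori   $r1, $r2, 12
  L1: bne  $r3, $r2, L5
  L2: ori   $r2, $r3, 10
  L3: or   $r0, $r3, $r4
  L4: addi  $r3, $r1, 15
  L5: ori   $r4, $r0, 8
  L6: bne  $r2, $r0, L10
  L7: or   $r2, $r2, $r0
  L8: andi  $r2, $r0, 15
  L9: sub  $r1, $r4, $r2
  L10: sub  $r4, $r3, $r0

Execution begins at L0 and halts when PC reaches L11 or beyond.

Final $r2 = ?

PC=0  ori   $r1, $r2, 12     | $r0=0 $r1=13 $r2=9 $r3=14 $r4=10
PC=1  bne  $r3, $r2, L5      | $r0=0 $r1=13 $r2=9 $r3=14 $r4=10  [TAKEN]
PC=2  ori   $r2, $r3, 10     | $r0=0 $r1=13 $r2=14 $r3=14 $r4=10
PC=5  ori   $r4, $r0, 8      | $r0=0 $r1=13 $r2=14 $r3=14 $r4=8
PC=6  bne  $r2, $r0, L10     | $r0=0 $r1=13 $r2=14 $r3=14 $r4=8  [TAKEN]
PC=7  or   $r2, $r2, $r0     | $r0=0 $r1=13 $r2=14 $r3=14 $r4=8
PC=10 sub  $r4, $r3, $r0     | $r0=0 $r1=13 $r2=14 $r3=14 $r4=14

14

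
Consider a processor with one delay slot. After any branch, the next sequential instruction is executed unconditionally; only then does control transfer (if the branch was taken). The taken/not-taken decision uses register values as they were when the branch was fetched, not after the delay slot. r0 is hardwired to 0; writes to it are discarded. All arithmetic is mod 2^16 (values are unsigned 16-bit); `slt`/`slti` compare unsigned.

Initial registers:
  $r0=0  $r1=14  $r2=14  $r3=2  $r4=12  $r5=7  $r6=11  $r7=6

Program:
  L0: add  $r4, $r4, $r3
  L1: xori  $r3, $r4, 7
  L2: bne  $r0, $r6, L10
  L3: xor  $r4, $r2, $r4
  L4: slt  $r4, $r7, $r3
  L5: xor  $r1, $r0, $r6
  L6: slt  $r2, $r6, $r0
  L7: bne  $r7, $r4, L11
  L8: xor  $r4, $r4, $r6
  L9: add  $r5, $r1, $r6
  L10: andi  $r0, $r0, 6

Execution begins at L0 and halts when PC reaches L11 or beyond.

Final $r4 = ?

PC=0  add  $r4, $r4, $r3     | $r0=0 $r1=14 $r2=14 $r3=2 $r4=14 $r5=7 $r6=11 $r7=6
PC=1  xori  $r3, $r4, 7      | $r0=0 $r1=14 $r2=14 $r3=9 $r4=14 $r5=7 $r6=11 $r7=6
PC=2  bne  $r0, $r6, L10     | $r0=0 $r1=14 $r2=14 $r3=9 $r4=14 $r5=7 $r6=11 $r7=6  [TAKEN]
PC=3  xor  $r4, $r2, $r4     | $r0=0 $r1=14 $r2=14 $r3=9 $r4=0 $r5=7 $r6=11 $r7=6
PC=10 andi  $r0, $r0, 6      | $r0=0 $r1=14 $r2=14 $r3=9 $r4=0 $r5=7 $r6=11 $r7=6

0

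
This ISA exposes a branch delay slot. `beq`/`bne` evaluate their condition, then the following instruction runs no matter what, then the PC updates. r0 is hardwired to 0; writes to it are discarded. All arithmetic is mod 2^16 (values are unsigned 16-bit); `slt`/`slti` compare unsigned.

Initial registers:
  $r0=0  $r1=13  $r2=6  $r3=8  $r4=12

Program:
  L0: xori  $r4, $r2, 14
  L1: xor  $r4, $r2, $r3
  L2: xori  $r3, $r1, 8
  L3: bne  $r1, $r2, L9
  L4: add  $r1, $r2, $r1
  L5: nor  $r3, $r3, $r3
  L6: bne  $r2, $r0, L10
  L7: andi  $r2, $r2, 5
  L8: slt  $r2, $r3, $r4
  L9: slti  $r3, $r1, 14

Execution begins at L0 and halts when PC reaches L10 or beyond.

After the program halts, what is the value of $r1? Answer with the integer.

  step pc=0: xori  $r4, $r2, 14  regs=(0,13,6,8,8)
  step pc=1: xor  $r4, $r2, $r3  regs=(0,13,6,8,14)
  step pc=2: xori  $r3, $r1, 8  regs=(0,13,6,5,14)
  step pc=3: bne  $r1, $r2, L9  cond=T  regs=(0,13,6,5,14)
  step pc=4: add  $r1, $r2, $r1  regs=(0,19,6,5,14)
  step pc=9: slti  $r3, $r1, 14  regs=(0,19,6,0,14)

19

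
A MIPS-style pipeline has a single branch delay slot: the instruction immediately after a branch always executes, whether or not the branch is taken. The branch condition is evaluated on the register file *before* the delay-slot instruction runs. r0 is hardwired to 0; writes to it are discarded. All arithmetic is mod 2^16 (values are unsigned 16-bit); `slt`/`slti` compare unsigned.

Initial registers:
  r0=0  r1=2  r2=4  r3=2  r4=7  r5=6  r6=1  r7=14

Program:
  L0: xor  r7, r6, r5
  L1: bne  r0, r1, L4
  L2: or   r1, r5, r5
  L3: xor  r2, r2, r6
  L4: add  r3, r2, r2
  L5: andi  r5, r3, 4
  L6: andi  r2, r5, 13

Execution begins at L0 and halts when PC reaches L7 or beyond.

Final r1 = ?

  step pc=0: xor  r7, r6, r5  regs=(0,2,4,2,7,6,1,7)
  step pc=1: bne  r0, r1, L4  cond=T  regs=(0,2,4,2,7,6,1,7)
  step pc=2: or   r1, r5, r5  regs=(0,6,4,2,7,6,1,7)
  step pc=4: add  r3, r2, r2  regs=(0,6,4,8,7,6,1,7)
  step pc=5: andi  r5, r3, 4  regs=(0,6,4,8,7,0,1,7)
  step pc=6: andi  r2, r5, 13  regs=(0,6,0,8,7,0,1,7)

6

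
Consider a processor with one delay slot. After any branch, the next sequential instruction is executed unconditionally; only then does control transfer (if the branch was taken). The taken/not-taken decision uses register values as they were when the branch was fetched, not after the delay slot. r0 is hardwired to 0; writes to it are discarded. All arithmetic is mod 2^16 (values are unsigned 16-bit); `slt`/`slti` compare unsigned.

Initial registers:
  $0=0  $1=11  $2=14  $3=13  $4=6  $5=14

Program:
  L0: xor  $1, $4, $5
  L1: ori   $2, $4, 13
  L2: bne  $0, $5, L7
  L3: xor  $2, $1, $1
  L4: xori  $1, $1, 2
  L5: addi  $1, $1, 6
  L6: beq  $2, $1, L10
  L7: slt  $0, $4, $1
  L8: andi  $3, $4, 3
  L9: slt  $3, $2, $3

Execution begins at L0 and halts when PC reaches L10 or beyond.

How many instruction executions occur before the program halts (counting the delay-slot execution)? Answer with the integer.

PC=0  xor  $1, $4, $5        | $0=0 $1=8 $2=14 $3=13 $4=6 $5=14
PC=1  ori   $2, $4, 13       | $0=0 $1=8 $2=15 $3=13 $4=6 $5=14
PC=2  bne  $0, $5, L7        | $0=0 $1=8 $2=15 $3=13 $4=6 $5=14  [TAKEN]
PC=3  xor  $2, $1, $1        | $0=0 $1=8 $2=0 $3=13 $4=6 $5=14
PC=7  slt  $0, $4, $1        | $0=0 $1=8 $2=0 $3=13 $4=6 $5=14
PC=8  andi  $3, $4, 3        | $0=0 $1=8 $2=0 $3=2 $4=6 $5=14
PC=9  slt  $3, $2, $3        | $0=0 $1=8 $2=0 $3=1 $4=6 $5=14

7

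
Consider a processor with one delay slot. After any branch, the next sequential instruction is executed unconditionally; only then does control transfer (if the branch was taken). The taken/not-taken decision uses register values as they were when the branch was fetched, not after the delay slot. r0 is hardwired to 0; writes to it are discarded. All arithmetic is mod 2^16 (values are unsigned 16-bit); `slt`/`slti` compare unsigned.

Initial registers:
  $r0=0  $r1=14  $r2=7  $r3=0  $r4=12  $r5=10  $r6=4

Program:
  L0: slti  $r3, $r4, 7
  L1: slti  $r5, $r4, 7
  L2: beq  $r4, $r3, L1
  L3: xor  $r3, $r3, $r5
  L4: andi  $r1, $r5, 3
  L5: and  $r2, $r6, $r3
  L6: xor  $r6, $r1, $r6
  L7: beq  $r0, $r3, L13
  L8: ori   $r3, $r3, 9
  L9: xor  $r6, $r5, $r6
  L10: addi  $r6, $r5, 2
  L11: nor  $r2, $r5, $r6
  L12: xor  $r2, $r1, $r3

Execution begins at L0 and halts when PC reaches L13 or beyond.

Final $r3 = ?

9

PC=0  slti  $r3, $r4, 7      | $r0=0 $r1=14 $r2=7 $r3=0 $r4=12 $r5=10 $r6=4
PC=1  slti  $r5, $r4, 7      | $r0=0 $r1=14 $r2=7 $r3=0 $r4=12 $r5=0 $r6=4
PC=2  beq  $r4, $r3, L1      | $r0=0 $r1=14 $r2=7 $r3=0 $r4=12 $r5=0 $r6=4  [not taken]
PC=3  xor  $r3, $r3, $r5     | $r0=0 $r1=14 $r2=7 $r3=0 $r4=12 $r5=0 $r6=4
PC=4  andi  $r1, $r5, 3      | $r0=0 $r1=0 $r2=7 $r3=0 $r4=12 $r5=0 $r6=4
PC=5  and  $r2, $r6, $r3     | $r0=0 $r1=0 $r2=0 $r3=0 $r4=12 $r5=0 $r6=4
PC=6  xor  $r6, $r1, $r6     | $r0=0 $r1=0 $r2=0 $r3=0 $r4=12 $r5=0 $r6=4
PC=7  beq  $r0, $r3, L13     | $r0=0 $r1=0 $r2=0 $r3=0 $r4=12 $r5=0 $r6=4  [TAKEN]
PC=8  ori   $r3, $r3, 9      | $r0=0 $r1=0 $r2=0 $r3=9 $r4=12 $r5=0 $r6=4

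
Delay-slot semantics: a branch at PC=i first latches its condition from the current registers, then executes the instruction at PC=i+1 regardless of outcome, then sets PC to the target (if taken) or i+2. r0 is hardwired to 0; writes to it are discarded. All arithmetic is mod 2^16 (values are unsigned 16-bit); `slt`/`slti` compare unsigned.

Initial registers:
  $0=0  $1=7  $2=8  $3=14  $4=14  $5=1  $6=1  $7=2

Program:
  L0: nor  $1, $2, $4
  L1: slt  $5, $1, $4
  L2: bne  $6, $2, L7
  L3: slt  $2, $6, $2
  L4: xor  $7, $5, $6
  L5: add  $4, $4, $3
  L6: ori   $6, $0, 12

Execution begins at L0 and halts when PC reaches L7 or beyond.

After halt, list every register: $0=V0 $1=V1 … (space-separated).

[0] nor  $1, $2, $4  →  {$0:0, $1:65521, $2:8, $3:14, $4:14, $5:1, $6:1, $7:2}
[1] slt  $5, $1, $4  →  {$0:0, $1:65521, $2:8, $3:14, $4:14, $5:0, $6:1, $7:2}
[2] bne  $6, $2, L7  →  {$0:0, $1:65521, $2:8, $3:14, $4:14, $5:0, $6:1, $7:2}  ⟨branch taken⟩
[3] slt  $2, $6, $2  →  {$0:0, $1:65521, $2:1, $3:14, $4:14, $5:0, $6:1, $7:2}

$0=0 $1=65521 $2=1 $3=14 $4=14 $5=0 $6=1 $7=2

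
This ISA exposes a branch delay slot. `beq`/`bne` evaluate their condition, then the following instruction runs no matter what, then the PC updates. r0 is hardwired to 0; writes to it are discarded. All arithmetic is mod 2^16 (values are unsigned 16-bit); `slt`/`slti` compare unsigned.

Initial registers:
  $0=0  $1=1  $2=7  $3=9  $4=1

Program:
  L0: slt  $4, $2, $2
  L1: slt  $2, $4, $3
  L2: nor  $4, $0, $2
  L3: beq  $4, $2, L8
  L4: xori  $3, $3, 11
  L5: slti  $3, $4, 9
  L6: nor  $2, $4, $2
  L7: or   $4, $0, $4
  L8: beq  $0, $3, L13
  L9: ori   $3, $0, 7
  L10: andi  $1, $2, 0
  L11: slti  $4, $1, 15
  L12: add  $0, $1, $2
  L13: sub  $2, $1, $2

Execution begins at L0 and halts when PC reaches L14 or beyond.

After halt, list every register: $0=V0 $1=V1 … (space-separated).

PC=0  slt  $4, $2, $2        | $0=0 $1=1 $2=7 $3=9 $4=0
PC=1  slt  $2, $4, $3        | $0=0 $1=1 $2=1 $3=9 $4=0
PC=2  nor  $4, $0, $2        | $0=0 $1=1 $2=1 $3=9 $4=65534
PC=3  beq  $4, $2, L8        | $0=0 $1=1 $2=1 $3=9 $4=65534  [not taken]
PC=4  xori  $3, $3, 11       | $0=0 $1=1 $2=1 $3=2 $4=65534
PC=5  slti  $3, $4, 9        | $0=0 $1=1 $2=1 $3=0 $4=65534
PC=6  nor  $2, $4, $2        | $0=0 $1=1 $2=0 $3=0 $4=65534
PC=7  or   $4, $0, $4        | $0=0 $1=1 $2=0 $3=0 $4=65534
PC=8  beq  $0, $3, L13       | $0=0 $1=1 $2=0 $3=0 $4=65534  [TAKEN]
PC=9  ori   $3, $0, 7        | $0=0 $1=1 $2=0 $3=7 $4=65534
PC=13 sub  $2, $1, $2        | $0=0 $1=1 $2=1 $3=7 $4=65534

$0=0 $1=1 $2=1 $3=7 $4=65534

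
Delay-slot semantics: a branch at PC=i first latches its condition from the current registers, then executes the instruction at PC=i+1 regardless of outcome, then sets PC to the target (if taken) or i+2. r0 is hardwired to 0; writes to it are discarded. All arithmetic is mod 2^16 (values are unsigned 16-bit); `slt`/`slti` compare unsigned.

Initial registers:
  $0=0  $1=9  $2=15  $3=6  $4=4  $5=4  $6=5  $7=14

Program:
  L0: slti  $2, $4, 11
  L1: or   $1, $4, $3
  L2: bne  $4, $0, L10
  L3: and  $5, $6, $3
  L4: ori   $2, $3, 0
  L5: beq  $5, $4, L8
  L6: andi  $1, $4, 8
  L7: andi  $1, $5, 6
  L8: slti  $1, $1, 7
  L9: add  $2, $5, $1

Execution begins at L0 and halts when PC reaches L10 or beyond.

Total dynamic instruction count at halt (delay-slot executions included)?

4

  step pc=0: slti  $2, $4, 11  regs=(0,9,1,6,4,4,5,14)
  step pc=1: or   $1, $4, $3  regs=(0,6,1,6,4,4,5,14)
  step pc=2: bne  $4, $0, L10  cond=T  regs=(0,6,1,6,4,4,5,14)
  step pc=3: and  $5, $6, $3  regs=(0,6,1,6,4,4,5,14)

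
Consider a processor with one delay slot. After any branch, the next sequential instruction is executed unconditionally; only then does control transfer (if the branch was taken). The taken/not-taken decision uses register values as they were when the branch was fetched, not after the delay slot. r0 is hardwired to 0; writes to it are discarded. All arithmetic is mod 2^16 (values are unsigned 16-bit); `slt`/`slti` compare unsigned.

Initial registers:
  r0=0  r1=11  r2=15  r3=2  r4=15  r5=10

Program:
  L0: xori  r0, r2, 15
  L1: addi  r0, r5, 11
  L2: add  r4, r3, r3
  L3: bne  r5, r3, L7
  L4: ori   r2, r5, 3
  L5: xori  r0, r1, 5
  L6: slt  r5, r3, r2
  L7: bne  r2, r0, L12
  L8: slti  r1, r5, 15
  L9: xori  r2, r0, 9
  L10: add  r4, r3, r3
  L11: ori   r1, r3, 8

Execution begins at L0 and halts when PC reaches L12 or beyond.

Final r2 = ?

11

[0] xori  r0, r2, 15  →  {r0:0, r1:11, r2:15, r3:2, r4:15, r5:10}
[1] addi  r0, r5, 11  →  {r0:0, r1:11, r2:15, r3:2, r4:15, r5:10}
[2] add  r4, r3, r3  →  {r0:0, r1:11, r2:15, r3:2, r4:4, r5:10}
[3] bne  r5, r3, L7  →  {r0:0, r1:11, r2:15, r3:2, r4:4, r5:10}  ⟨branch taken⟩
[4] ori   r2, r5, 3  →  {r0:0, r1:11, r2:11, r3:2, r4:4, r5:10}
[7] bne  r2, r0, L12  →  {r0:0, r1:11, r2:11, r3:2, r4:4, r5:10}  ⟨branch taken⟩
[8] slti  r1, r5, 15  →  {r0:0, r1:1, r2:11, r3:2, r4:4, r5:10}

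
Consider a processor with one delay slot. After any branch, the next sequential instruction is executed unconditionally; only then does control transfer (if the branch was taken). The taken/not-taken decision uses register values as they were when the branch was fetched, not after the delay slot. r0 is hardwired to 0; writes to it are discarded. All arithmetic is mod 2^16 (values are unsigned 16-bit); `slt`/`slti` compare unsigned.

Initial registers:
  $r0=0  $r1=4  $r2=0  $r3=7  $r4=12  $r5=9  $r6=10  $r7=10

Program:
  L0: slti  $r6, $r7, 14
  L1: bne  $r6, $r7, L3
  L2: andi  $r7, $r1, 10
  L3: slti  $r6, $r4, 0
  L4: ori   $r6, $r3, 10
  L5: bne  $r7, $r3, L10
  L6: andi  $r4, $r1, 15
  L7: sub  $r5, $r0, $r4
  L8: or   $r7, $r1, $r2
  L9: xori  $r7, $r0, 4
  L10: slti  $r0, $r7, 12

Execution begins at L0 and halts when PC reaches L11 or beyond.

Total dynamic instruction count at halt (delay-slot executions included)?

PC=0  slti  $r6, $r7, 14     | $r0=0 $r1=4 $r2=0 $r3=7 $r4=12 $r5=9 $r6=1 $r7=10
PC=1  bne  $r6, $r7, L3      | $r0=0 $r1=4 $r2=0 $r3=7 $r4=12 $r5=9 $r6=1 $r7=10  [TAKEN]
PC=2  andi  $r7, $r1, 10     | $r0=0 $r1=4 $r2=0 $r3=7 $r4=12 $r5=9 $r6=1 $r7=0
PC=3  slti  $r6, $r4, 0      | $r0=0 $r1=4 $r2=0 $r3=7 $r4=12 $r5=9 $r6=0 $r7=0
PC=4  ori   $r6, $r3, 10     | $r0=0 $r1=4 $r2=0 $r3=7 $r4=12 $r5=9 $r6=15 $r7=0
PC=5  bne  $r7, $r3, L10     | $r0=0 $r1=4 $r2=0 $r3=7 $r4=12 $r5=9 $r6=15 $r7=0  [TAKEN]
PC=6  andi  $r4, $r1, 15     | $r0=0 $r1=4 $r2=0 $r3=7 $r4=4 $r5=9 $r6=15 $r7=0
PC=10 slti  $r0, $r7, 12     | $r0=0 $r1=4 $r2=0 $r3=7 $r4=4 $r5=9 $r6=15 $r7=0

8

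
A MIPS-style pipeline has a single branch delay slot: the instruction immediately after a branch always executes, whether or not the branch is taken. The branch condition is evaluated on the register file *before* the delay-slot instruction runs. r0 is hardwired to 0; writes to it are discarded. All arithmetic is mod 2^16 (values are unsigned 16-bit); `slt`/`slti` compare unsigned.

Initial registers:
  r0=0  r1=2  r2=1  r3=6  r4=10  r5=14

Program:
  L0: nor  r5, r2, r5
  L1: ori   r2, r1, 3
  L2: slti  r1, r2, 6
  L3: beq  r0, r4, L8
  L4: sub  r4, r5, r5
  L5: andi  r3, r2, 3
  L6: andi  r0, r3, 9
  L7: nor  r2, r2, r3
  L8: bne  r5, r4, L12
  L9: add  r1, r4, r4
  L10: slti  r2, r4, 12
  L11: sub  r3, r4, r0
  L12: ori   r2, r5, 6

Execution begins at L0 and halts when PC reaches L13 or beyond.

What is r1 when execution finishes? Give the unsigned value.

0

[0] nor  r5, r2, r5  →  {r0:0, r1:2, r2:1, r3:6, r4:10, r5:65520}
[1] ori   r2, r1, 3  →  {r0:0, r1:2, r2:3, r3:6, r4:10, r5:65520}
[2] slti  r1, r2, 6  →  {r0:0, r1:1, r2:3, r3:6, r4:10, r5:65520}
[3] beq  r0, r4, L8  →  {r0:0, r1:1, r2:3, r3:6, r4:10, r5:65520}  ⟨branch fallthrough⟩
[4] sub  r4, r5, r5  →  {r0:0, r1:1, r2:3, r3:6, r4:0, r5:65520}
[5] andi  r3, r2, 3  →  {r0:0, r1:1, r2:3, r3:3, r4:0, r5:65520}
[6] andi  r0, r3, 9  →  {r0:0, r1:1, r2:3, r3:3, r4:0, r5:65520}
[7] nor  r2, r2, r3  →  {r0:0, r1:1, r2:65532, r3:3, r4:0, r5:65520}
[8] bne  r5, r4, L12  →  {r0:0, r1:1, r2:65532, r3:3, r4:0, r5:65520}  ⟨branch taken⟩
[9] add  r1, r4, r4  →  {r0:0, r1:0, r2:65532, r3:3, r4:0, r5:65520}
[12] ori   r2, r5, 6  →  {r0:0, r1:0, r2:65526, r3:3, r4:0, r5:65520}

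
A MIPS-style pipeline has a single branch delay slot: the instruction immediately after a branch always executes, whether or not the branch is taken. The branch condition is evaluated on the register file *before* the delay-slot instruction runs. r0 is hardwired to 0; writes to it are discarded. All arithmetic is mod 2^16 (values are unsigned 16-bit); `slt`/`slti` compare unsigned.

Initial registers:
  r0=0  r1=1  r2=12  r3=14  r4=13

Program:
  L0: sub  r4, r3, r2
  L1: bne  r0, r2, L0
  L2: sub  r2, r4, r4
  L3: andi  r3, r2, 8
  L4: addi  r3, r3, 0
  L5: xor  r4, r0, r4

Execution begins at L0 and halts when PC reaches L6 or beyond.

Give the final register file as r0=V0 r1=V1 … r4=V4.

r0=0 r1=1 r2=0 r3=0 r4=14

  step pc=0: sub  r4, r3, r2  regs=(0,1,12,14,2)
  step pc=1: bne  r0, r2, L0  cond=T  regs=(0,1,12,14,2)
  step pc=2: sub  r2, r4, r4  regs=(0,1,0,14,2)
  step pc=0: sub  r4, r3, r2  regs=(0,1,0,14,14)
  step pc=1: bne  r0, r2, L0  cond=F  regs=(0,1,0,14,14)
  step pc=2: sub  r2, r4, r4  regs=(0,1,0,14,14)
  step pc=3: andi  r3, r2, 8  regs=(0,1,0,0,14)
  step pc=4: addi  r3, r3, 0  regs=(0,1,0,0,14)
  step pc=5: xor  r4, r0, r4  regs=(0,1,0,0,14)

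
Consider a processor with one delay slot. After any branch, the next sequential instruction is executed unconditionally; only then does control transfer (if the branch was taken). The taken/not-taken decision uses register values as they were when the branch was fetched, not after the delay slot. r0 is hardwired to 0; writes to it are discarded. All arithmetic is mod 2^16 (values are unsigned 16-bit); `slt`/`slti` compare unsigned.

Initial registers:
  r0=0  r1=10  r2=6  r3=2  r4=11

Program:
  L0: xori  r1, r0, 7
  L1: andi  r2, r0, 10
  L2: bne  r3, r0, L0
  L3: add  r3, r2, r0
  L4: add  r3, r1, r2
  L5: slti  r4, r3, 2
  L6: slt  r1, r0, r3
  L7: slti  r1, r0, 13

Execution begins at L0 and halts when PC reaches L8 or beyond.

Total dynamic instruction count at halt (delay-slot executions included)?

12

  step pc=0: xori  r1, r0, 7  regs=(0,7,6,2,11)
  step pc=1: andi  r2, r0, 10  regs=(0,7,0,2,11)
  step pc=2: bne  r3, r0, L0  cond=T  regs=(0,7,0,2,11)
  step pc=3: add  r3, r2, r0  regs=(0,7,0,0,11)
  step pc=0: xori  r1, r0, 7  regs=(0,7,0,0,11)
  step pc=1: andi  r2, r0, 10  regs=(0,7,0,0,11)
  step pc=2: bne  r3, r0, L0  cond=F  regs=(0,7,0,0,11)
  step pc=3: add  r3, r2, r0  regs=(0,7,0,0,11)
  step pc=4: add  r3, r1, r2  regs=(0,7,0,7,11)
  step pc=5: slti  r4, r3, 2  regs=(0,7,0,7,0)
  step pc=6: slt  r1, r0, r3  regs=(0,1,0,7,0)
  step pc=7: slti  r1, r0, 13  regs=(0,1,0,7,0)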